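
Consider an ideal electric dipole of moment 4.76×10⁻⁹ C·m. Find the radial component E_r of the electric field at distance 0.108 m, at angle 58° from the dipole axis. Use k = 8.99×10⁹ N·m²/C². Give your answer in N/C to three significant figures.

E_r ≈ 3.60×10⁴ N/C

For a dipole, E_r = (2kp cosθ)/r³.
kp/r³ = (8.99×10⁹)(4.76×10⁻⁹)/(0.108)³ = 3.397×10⁴ N/C.
E_r = 2·3.397×10⁴·cos58° = 3.600×10⁴ N/C.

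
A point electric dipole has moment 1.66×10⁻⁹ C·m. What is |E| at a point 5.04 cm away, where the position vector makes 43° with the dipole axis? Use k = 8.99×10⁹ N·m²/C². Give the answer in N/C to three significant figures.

At angle θ the dipole field magnitude is E = (kp/r³)·√(1 + 3cos²θ).
kp/r³ = (8.99×10⁹)(1.66×10⁻⁹) / (0.0504)³ = 1.166×10⁵ N/C.
√(1 + 3cos²43°) = √(1 + 3·0.5349) = √2.6046 ≈ 1.6139.
E ≈ 1.166×10⁵ × 1.614 = 1.881×10⁵ N/C.

E ≈ 1.88×10⁵ N/C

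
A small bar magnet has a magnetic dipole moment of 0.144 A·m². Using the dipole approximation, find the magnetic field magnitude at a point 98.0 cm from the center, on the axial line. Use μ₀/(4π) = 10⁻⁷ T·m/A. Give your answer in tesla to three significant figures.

B ≈ 3.06×10⁻⁸ T

On axis B = (μ₀/4π)·2m/r³.
B = 2·(10⁻⁷)·(0.144) / (0.980)³ = 3.060×10⁻⁸ T.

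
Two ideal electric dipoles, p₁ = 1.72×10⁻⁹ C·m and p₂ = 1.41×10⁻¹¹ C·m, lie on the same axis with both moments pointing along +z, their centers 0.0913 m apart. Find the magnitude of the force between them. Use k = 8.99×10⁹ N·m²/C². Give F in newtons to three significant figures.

F ≈ 1.88×10⁻⁵ N

On-axis field of dipole 1 at distance r: E = 2kp₁/r³. Force on dipole 2 is F = p₂·dE/dr (gradient along axis).
dE/dr = −6kp₁/r⁴, so |F| = 6kp₁p₂/r⁴ (attractive for aligned moments).
F = 6(8.99×10⁹)(1.72×10⁻⁹)(1.41×10⁻¹¹)/(0.0913)⁴ = 1.883×10⁻⁵ N.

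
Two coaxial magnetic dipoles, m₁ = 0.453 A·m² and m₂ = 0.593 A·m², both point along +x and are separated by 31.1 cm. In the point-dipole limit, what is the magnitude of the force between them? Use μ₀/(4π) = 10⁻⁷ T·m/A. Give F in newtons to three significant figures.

F ≈ 1.72×10⁻⁵ N

On-axis B of dipole 1: B = (μ₀/4π)·2m₁/r³. Force on dipole 2: F = m₂·dB/dr.
dB/dr = −(μ₀/4π)·6m₁/r⁴, so |F| = (μ₀/4π)·6m₁m₂/r⁴.
F = 6(10⁻⁷)(0.453)(0.593)/(0.311)⁴ = 1.723×10⁻⁵ N.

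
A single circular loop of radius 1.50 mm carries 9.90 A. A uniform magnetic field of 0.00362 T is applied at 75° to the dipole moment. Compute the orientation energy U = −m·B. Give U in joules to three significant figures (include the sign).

Magnetic moment m = IA = Iπa² = (9.90)·π·(0.00150)² = 6.998×10⁻⁵ A·m².
U = −m·B = −mB cosθ.
U = −(6.998×10⁻⁵)(0.00362)·cos75° = -6.557×10⁻⁸ J.

U ≈ -6.56×10⁻⁸ J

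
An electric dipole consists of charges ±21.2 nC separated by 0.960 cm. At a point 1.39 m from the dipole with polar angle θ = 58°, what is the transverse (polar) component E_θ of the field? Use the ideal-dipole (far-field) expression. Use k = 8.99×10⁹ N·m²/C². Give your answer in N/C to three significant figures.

E_θ ≈ 0.578 N/C

Dipole moment p = qd = (2.12×10⁻⁸ C)(0.00960 m) = 2.035×10⁻¹⁰ C·m.
For a dipole, E_θ = (kp sinθ)/r³.
kp/r³ = (8.99×10⁹)(2.035×10⁻¹⁰)/(1.39)³ = 0.6812 N/C.
E_θ = 0.6812·sin58° = 0.5777 N/C.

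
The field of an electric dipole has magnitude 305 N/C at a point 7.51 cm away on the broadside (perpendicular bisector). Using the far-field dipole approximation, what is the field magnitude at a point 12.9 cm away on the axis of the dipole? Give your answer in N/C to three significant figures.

E ≈ 120 N/C

Dipole fields scale as 1/r³ in the far field.
The axial field is twice the equatorial field at the same r, so the geometry factor is 2/1.
E₂ = E₁ · (2/1) · (r₁/r₂)³ = 305 · 2 · (7.51/12.9)³.
(r₁/r₂)³ = (0.5822)³ = 0.1973.
E₂ ≈ 120.4 N/C.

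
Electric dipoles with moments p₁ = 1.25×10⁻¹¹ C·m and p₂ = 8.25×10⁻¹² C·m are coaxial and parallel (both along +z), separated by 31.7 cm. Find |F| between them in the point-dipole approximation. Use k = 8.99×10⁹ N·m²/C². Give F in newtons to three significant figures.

On-axis field of dipole 1 at distance r: E = 2kp₁/r³. Force on dipole 2 is F = p₂·dE/dr (gradient along axis).
dE/dr = −6kp₁/r⁴, so |F| = 6kp₁p₂/r⁴ (attractive for aligned moments).
F = 6(8.99×10⁹)(1.25×10⁻¹¹)(8.25×10⁻¹²)/(0.317)⁴ = 5.509×10⁻¹⁰ N.

F ≈ 5.51×10⁻¹⁰ N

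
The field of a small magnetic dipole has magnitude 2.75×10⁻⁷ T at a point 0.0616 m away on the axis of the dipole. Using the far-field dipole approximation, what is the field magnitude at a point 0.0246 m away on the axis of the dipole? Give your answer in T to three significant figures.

Dipole fields scale as 1/r³ in the far field; the geometry is the same at both points.
B₂ = B₁ · (r₁/r₂)³ = 2.75×10⁻⁷ · (0.0616/0.0246)³.
(r₁/r₂)³ = (2.504)³ = 15.7.
B₂ ≈ 4.318×10⁻⁶ T.

B ≈ 4.32×10⁻⁶ T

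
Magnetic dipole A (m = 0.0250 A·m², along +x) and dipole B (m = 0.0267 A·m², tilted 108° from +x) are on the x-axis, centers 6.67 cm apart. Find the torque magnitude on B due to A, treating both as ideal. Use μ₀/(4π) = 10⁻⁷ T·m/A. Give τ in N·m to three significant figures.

Dipole B is on the axis of dipole A, so B₁ there is axial: B₁ = (μ₀/4π)·2m₁/r³ along +x.
B₁ = 2(10⁻⁷)(0.0250)/(0.0667)³ = 1.685×10⁻⁵ T.
τ = m₂ B₁ sinθ.
τ = (0.0267)(1.685×10⁻⁵)·sin108° = 4.279×10⁻⁷ N·m.

τ ≈ 4.28×10⁻⁷ N·m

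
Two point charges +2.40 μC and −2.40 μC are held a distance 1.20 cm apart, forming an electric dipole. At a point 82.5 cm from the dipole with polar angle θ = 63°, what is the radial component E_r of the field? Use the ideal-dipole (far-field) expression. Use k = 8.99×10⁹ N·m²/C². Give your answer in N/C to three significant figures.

Dipole moment p = qd = (2.40×10⁻⁶ C)(0.0120 m) = 2.88×10⁻⁸ C·m.
For a dipole, E_r = (2kp cosθ)/r³.
kp/r³ = (8.99×10⁹)(2.88×10⁻⁸)/(0.825)³ = 461.1 N/C.
E_r = 2·461.1·cos63° = 418.7 N/C.

E_r ≈ 419 N/C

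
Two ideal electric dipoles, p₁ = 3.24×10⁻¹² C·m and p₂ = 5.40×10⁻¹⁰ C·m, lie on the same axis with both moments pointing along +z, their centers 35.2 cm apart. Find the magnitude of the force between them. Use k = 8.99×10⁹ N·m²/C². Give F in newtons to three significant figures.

On-axis field of dipole 1 at distance r: E = 2kp₁/r³. Force on dipole 2 is F = p₂·dE/dr (gradient along axis).
dE/dr = −6kp₁/r⁴, so |F| = 6kp₁p₂/r⁴ (attractive for aligned moments).
F = 6(8.99×10⁹)(3.24×10⁻¹²)(5.40×10⁻¹⁰)/(0.352)⁴ = 6.147×10⁻⁹ N.

F ≈ 6.15×10⁻⁹ N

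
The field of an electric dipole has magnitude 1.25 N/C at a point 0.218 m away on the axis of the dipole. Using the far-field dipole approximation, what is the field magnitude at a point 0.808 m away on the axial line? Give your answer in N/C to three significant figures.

Dipole fields scale as 1/r³ in the far field; the geometry is the same at both points.
E₂ = E₁ · (r₁/r₂)³ = 1.25 · (0.218/0.808)³.
(r₁/r₂)³ = (0.2698)³ = 0.01964.
E₂ ≈ 0.02455 N/C.

E ≈ 0.0245 N/C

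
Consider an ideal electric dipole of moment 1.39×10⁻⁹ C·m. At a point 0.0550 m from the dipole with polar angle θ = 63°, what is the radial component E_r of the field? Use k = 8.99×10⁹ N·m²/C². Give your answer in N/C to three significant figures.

For a dipole, E_r = (2kp cosθ)/r³.
kp/r³ = (8.99×10⁹)(1.39×10⁻⁹)/(0.0550)³ = 7.511×10⁴ N/C.
E_r = 2·7.511×10⁴·cos63° = 6.820×10⁴ N/C.

E_r ≈ 6.82×10⁴ N/C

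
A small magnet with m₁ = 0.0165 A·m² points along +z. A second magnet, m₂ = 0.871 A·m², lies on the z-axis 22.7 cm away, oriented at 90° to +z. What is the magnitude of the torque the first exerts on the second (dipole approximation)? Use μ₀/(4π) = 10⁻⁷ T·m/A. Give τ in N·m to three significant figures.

τ ≈ 2.46×10⁻⁷ N·m

Dipole B is on the axis of dipole A, so B₁ there is axial: B₁ = (μ₀/4π)·2m₁/r³ along +z.
B₁ = 2(10⁻⁷)(0.0165)/(0.227)³ = 2.821×10⁻⁷ T.
τ = m₂ B₁ sinθ.
τ = (0.871)(2.821×10⁻⁷)·sin90° = 2.457×10⁻⁷ N·m.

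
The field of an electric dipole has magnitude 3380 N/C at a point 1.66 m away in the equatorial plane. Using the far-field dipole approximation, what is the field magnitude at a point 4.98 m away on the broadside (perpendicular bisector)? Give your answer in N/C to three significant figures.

E ≈ 125 N/C

Dipole fields scale as 1/r³ in the far field; the geometry is the same at both points.
E₂ = E₁ · (r₁/r₂)³ = 3380 · (1.66/4.98)³.
(r₁/r₂)³ = (0.3333)³ = 0.03704.
E₂ ≈ 125.2 N/C.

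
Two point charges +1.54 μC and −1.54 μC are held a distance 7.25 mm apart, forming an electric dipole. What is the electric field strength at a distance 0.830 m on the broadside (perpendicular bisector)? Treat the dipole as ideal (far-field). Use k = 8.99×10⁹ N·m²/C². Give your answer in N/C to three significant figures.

E ≈ 176 N/C

Dipole moment p = qd = (1.54×10⁻⁶ C)(0.00725 m) = 1.117×10⁻⁸ C·m.
On the perpendicular bisector E = kp/r³ (half the axial value at the same distance).
E = (8.99×10⁹)(1.117×10⁻⁸) / (0.830)³ = 175.6 N/C.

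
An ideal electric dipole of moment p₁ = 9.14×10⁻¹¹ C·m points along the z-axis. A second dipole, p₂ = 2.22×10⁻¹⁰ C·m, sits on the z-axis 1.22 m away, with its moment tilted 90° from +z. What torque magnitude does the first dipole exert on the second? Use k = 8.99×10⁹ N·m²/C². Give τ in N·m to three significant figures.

The second dipole sits on the axis of the first, so the field there is axial: E₁ = 2kp₁/r³ along +z.
E₁ = 2(8.99×10⁹)(9.14×10⁻¹¹)/(1.22)³ = 0.9050 N/C.
Torque on the second dipole: τ = p₂ E₁ sinθ.
τ = (2.22×10⁻¹⁰)(0.9050)·sin90° = 2.009×10⁻¹⁰ N·m.

τ ≈ 2.01×10⁻¹⁰ N·m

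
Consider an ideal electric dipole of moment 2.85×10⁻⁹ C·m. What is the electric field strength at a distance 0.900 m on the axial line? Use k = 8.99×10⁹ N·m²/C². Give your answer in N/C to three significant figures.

E ≈ 70.3 N/C

On the dipole axis E = 2kp/r³.
E = 2·(8.99×10⁹)(2.85×10⁻⁹) / (0.900)³ = 70.29 N/C.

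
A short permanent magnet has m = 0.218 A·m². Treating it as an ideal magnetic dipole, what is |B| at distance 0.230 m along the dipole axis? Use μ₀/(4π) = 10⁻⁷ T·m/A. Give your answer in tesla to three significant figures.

B ≈ 3.58×10⁻⁶ T

On axis B = (μ₀/4π)·2m/r³.
B = 2·(10⁻⁷)·(0.218) / (0.230)³ = 3.583×10⁻⁶ T.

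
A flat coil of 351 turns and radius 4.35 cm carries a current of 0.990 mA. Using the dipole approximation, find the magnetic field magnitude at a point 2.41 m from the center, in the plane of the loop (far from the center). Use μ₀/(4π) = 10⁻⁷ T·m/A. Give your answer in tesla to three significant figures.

B ≈ 1.48×10⁻¹¹ T

m = NIA = NIπa² = 351·(9.90×10⁻⁴)·π·(0.0435)² = 0.002066 A·m².
In the equatorial plane B = (μ₀/4π)·m/r³ (half the axial value).
B = (10⁻⁷)·(0.002066) / (2.41)³ = 1.476×10⁻¹¹ T.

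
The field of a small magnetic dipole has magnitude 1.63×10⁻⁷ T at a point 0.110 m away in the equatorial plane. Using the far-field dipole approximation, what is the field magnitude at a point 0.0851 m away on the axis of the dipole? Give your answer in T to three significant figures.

Dipole fields scale as 1/r³ in the far field.
The axial field is twice the equatorial field at the same r, so the geometry factor is 2/1.
B₂ = B₁ · (2/1) · (r₁/r₂)³ = 1.63×10⁻⁷ · 2 · (0.110/0.0851)³.
(r₁/r₂)³ = (1.293)³ = 2.16.
B₂ ≈ 7.041×10⁻⁷ T.

B ≈ 7.04×10⁻⁷ T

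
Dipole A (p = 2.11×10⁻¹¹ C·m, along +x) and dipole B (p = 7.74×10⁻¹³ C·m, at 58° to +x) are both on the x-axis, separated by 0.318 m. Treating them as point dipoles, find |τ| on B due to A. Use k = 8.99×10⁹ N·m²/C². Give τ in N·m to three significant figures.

τ ≈ 7.74×10⁻¹² N·m

The second dipole sits on the axis of the first, so the field there is axial: E₁ = 2kp₁/r³ along +x.
E₁ = 2(8.99×10⁹)(2.11×10⁻¹¹)/(0.318)³ = 11.80 N/C.
Torque on the second dipole: τ = p₂ E₁ sinθ.
τ = (7.74×10⁻¹³)(11.80)·sin58° = 7.744×10⁻¹² N·m.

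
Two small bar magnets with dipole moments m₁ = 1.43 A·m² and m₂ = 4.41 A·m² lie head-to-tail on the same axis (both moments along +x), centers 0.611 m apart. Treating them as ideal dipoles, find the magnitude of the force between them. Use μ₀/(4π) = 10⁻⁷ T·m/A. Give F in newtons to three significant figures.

F ≈ 2.71×10⁻⁵ N

On-axis B of dipole 1: B = (μ₀/4π)·2m₁/r³. Force on dipole 2: F = m₂·dB/dr.
dB/dr = −(μ₀/4π)·6m₁/r⁴, so |F| = (μ₀/4π)·6m₁m₂/r⁴.
F = 6(10⁻⁷)(1.43)(4.41)/(0.611)⁴ = 2.715×10⁻⁵ N.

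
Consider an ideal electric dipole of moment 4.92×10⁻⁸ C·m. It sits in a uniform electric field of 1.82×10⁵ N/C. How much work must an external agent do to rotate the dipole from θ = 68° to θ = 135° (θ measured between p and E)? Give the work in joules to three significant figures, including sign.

W ≈ 0.00969 J

W_ext = ΔU = U(θ₂) − U(θ₁) = −pE cosθ₂ − (−pE cosθ₁) = pE(cosθ₁ − cosθ₂).
W = (4.92×10⁻⁸)(1.82×10⁵)·(cos68° − cos135°) = (0.008954)·(+1.0817) = 0.009686 J.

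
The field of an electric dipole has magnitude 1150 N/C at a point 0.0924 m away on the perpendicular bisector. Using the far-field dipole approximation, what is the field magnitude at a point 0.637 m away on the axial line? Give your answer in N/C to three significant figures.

E ≈ 7.02 N/C

Dipole fields scale as 1/r³ in the far field.
The axial field is twice the equatorial field at the same r, so the geometry factor is 2/1.
E₂ = E₁ · (2/1) · (r₁/r₂)³ = 1150 · 2 · (0.0924/0.637)³.
(r₁/r₂)³ = (0.1451)³ = 0.003052.
E₂ ≈ 7.020 N/C.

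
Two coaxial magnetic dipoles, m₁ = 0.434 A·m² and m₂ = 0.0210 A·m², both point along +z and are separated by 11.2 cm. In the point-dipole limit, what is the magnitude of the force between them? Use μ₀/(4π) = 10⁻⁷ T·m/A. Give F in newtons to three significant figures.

On-axis B of dipole 1: B = (μ₀/4π)·2m₁/r³. Force on dipole 2: F = m₂·dB/dr.
dB/dr = −(μ₀/4π)·6m₁/r⁴, so |F| = (μ₀/4π)·6m₁m₂/r⁴.
F = 6(10⁻⁷)(0.434)(0.0210)/(0.112)⁴ = 3.475×10⁻⁵ N.

F ≈ 3.48×10⁻⁵ N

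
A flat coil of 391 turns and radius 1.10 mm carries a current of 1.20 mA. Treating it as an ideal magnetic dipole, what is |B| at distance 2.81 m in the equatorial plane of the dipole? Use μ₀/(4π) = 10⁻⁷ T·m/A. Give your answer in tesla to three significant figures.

m = NIA = NIπa² = 391·(0.00120)·π·(0.00110)² = 1.784×10⁻⁶ A·m².
In the equatorial plane B = (μ₀/4π)·m/r³ (half the axial value).
B = (10⁻⁷)·(1.784×10⁻⁶) / (2.81)³ = 8.040×10⁻¹⁵ T.

B ≈ 8.04×10⁻¹⁵ T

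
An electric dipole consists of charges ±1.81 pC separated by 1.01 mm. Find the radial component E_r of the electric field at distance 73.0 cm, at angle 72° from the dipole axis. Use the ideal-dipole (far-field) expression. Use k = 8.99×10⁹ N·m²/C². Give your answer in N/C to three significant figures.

Dipole moment p = qd = (1.81×10⁻¹² C)(0.00101 m) = 1.828×10⁻¹⁵ C·m.
For a dipole, E_r = (2kp cosθ)/r³.
kp/r³ = (8.99×10⁹)(1.828×10⁻¹⁵)/(0.730)³ = 4.224×10⁻⁵ N/C.
E_r = 2·4.224×10⁻⁵·cos72° = 2.611×10⁻⁵ N/C.

E_r ≈ 2.61×10⁻⁵ N/C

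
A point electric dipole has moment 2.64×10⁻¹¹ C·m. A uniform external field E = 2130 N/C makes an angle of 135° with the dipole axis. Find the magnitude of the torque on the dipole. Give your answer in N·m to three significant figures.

Torque on an electric dipole: τ = pE sinθ.
τ = (2.64×10⁻¹¹)(2130)·sin135° = 3.976×10⁻⁸ N·m.

τ ≈ 3.98×10⁻⁸ N·m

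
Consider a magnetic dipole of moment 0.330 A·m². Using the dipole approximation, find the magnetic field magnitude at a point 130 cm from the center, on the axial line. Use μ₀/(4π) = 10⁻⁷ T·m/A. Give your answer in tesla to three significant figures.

On axis B = (μ₀/4π)·2m/r³.
B = 2·(10⁻⁷)·(0.330) / (1.30)³ = 3.004×10⁻⁸ T.

B ≈ 3.00×10⁻⁸ T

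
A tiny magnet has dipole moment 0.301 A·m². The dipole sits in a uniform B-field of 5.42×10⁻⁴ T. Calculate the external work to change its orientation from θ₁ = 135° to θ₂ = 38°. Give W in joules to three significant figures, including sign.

W_ext = ΔU = −mB cosθ₂ + mB cosθ₁ = mB(cosθ₁ − cosθ₂).
W = (0.301)(5.42×10⁻⁴)·(cos135° − cos38°) = (1.631×10⁻⁴)·(-1.4951) = -2.439×10⁻⁴ J.

W ≈ -2.44×10⁻⁴ J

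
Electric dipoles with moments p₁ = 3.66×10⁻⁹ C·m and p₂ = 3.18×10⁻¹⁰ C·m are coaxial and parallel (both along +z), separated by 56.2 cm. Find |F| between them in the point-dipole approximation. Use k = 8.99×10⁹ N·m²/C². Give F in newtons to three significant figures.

F ≈ 6.29×10⁻⁷ N

On-axis field of dipole 1 at distance r: E = 2kp₁/r³. Force on dipole 2 is F = p₂·dE/dr (gradient along axis).
dE/dr = −6kp₁/r⁴, so |F| = 6kp₁p₂/r⁴ (attractive for aligned moments).
F = 6(8.99×10⁹)(3.66×10⁻⁹)(3.18×10⁻¹⁰)/(0.562)⁴ = 6.293×10⁻⁷ N.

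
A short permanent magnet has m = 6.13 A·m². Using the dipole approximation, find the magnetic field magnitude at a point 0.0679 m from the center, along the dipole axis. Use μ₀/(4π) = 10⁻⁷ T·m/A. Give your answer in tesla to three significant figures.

B ≈ 0.00392 T

On axis B = (μ₀/4π)·2m/r³.
B = 2·(10⁻⁷)·(6.13) / (0.0679)³ = 0.003916 T.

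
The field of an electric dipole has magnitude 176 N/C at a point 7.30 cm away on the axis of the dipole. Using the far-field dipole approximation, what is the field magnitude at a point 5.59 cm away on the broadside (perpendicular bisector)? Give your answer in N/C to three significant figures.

Dipole fields scale as 1/r³ in the far field.
The axial field is twice the equatorial field at the same r, so the geometry factor is 1/2.
E₂ = E₁ · (1/2) · (r₁/r₂)³ = 176 · 0.5 · (7.30/5.59)³.
(r₁/r₂)³ = (1.306)³ = 2.227.
E₂ ≈ 196.0 N/C.

E ≈ 196 N/C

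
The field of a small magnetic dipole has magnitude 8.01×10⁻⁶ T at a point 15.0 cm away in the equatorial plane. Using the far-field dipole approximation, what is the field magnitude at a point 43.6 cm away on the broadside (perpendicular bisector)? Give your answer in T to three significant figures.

B ≈ 3.26×10⁻⁷ T

Dipole fields scale as 1/r³ in the far field; the geometry is the same at both points.
B₂ = B₁ · (r₁/r₂)³ = 8.01×10⁻⁶ · (15.0/43.6)³.
(r₁/r₂)³ = (0.344)³ = 0.04072.
B₂ ≈ 3.262×10⁻⁷ T.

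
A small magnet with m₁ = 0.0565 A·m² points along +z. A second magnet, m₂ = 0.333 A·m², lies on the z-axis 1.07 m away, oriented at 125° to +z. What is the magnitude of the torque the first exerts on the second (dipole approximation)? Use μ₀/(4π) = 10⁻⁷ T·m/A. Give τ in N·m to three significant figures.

τ ≈ 2.52×10⁻⁹ N·m

Dipole B is on the axis of dipole A, so B₁ there is axial: B₁ = (μ₀/4π)·2m₁/r³ along +z.
B₁ = 2(10⁻⁷)(0.0565)/(1.07)³ = 9.224×10⁻⁹ T.
τ = m₂ B₁ sinθ.
τ = (0.333)(9.224×10⁻⁹)·sin125° = 2.516×10⁻⁹ N·m.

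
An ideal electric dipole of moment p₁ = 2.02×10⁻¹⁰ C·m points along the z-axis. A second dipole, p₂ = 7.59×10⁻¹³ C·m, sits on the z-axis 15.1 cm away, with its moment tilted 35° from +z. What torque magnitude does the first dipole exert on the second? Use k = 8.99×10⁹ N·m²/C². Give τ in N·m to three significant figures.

τ ≈ 4.59×10⁻¹⁰ N·m

The second dipole sits on the axis of the first, so the field there is axial: E₁ = 2kp₁/r³ along +z.
E₁ = 2(8.99×10⁹)(2.02×10⁻¹⁰)/(0.151)³ = 1055 N/C.
Torque on the second dipole: τ = p₂ E₁ sinθ.
τ = (7.59×10⁻¹³)(1055)·sin35° = 4.592×10⁻¹⁰ N·m.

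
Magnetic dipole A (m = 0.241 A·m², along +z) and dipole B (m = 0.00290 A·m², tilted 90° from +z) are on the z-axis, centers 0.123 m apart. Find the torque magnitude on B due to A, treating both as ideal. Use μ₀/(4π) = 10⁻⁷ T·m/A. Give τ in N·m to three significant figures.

τ ≈ 7.51×10⁻⁸ N·m

Dipole B is on the axis of dipole A, so B₁ there is axial: B₁ = (μ₀/4π)·2m₁/r³ along +z.
B₁ = 2(10⁻⁷)(0.241)/(0.123)³ = 2.590×10⁻⁵ T.
τ = m₂ B₁ sinθ.
τ = (0.00290)(2.590×10⁻⁵)·sin90° = 7.512×10⁻⁸ N·m.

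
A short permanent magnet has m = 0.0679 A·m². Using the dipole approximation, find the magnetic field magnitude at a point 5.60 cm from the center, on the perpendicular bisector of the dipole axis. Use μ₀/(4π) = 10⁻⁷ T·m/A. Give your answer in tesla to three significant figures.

B ≈ 3.87×10⁻⁵ T

In the equatorial plane B = (μ₀/4π)·m/r³ (half the axial value).
B = (10⁻⁷)·(0.0679) / (0.0560)³ = 3.866×10⁻⁵ T.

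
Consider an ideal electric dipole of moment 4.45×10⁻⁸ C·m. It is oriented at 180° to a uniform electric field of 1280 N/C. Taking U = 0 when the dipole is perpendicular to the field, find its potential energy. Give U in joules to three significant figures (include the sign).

U ≈ 5.70×10⁻⁵ J

U = −p·E = −pE cosθ.
U = −(4.45×10⁻⁸)(1280)·cos180° = 5.696×10⁻⁵ J.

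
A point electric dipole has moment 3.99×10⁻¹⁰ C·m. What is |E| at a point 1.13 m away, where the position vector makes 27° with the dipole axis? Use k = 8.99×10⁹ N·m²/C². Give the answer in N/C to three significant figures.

E ≈ 4.57 N/C

At angle θ the dipole field magnitude is E = (kp/r³)·√(1 + 3cos²θ).
kp/r³ = (8.99×10⁹)(3.99×10⁻¹⁰) / (1.13)³ = 2.486 N/C.
√(1 + 3cos²27°) = √(1 + 3·0.7939) = √3.3817 ≈ 1.8389.
E ≈ 2.486 × 1.839 = 4.572 N/C.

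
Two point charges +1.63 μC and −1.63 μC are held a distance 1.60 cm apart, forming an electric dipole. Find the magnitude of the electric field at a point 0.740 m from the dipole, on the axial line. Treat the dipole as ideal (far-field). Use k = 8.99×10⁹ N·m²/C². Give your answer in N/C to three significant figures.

E ≈ 1160 N/C

Dipole moment p = qd = (1.63×10⁻⁶ C)(0.0160 m) = 2.608×10⁻⁸ C·m.
On the dipole axis E = 2kp/r³.
E = 2·(8.99×10⁹)(2.608×10⁻⁸) / (0.740)³ = 1157 N/C.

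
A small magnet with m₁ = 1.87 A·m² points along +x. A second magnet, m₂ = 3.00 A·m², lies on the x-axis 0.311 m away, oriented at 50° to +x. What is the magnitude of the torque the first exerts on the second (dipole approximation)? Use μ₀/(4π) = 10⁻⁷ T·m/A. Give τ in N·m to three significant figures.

τ ≈ 2.86×10⁻⁵ N·m

Dipole B is on the axis of dipole A, so B₁ there is axial: B₁ = (μ₀/4π)·2m₁/r³ along +x.
B₁ = 2(10⁻⁷)(1.87)/(0.311)³ = 1.243×10⁻⁵ T.
τ = m₂ B₁ sinθ.
τ = (3.00)(1.243×10⁻⁵)·sin50° = 2.857×10⁻⁵ N·m.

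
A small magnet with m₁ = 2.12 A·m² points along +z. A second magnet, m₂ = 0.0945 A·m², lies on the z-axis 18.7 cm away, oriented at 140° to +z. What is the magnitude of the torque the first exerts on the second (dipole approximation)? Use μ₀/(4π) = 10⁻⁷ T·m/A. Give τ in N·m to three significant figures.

Dipole B is on the axis of dipole A, so B₁ there is axial: B₁ = (μ₀/4π)·2m₁/r³ along +z.
B₁ = 2(10⁻⁷)(2.12)/(0.187)³ = 6.484×10⁻⁵ T.
τ = m₂ B₁ sinθ.
τ = (0.0945)(6.484×10⁻⁵)·sin140° = 3.939×10⁻⁶ N·m.

τ ≈ 3.94×10⁻⁶ N·m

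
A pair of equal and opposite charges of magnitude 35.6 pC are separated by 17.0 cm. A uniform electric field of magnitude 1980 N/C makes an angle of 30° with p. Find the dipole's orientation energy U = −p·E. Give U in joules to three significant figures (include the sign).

Dipole moment p = qd = (3.56×10⁻¹¹ C)(0.170 m) = 6.052×10⁻¹² C·m.
U = −p·E = −pE cosθ.
U = −(6.052×10⁻¹²)(1980)·cos30° = -1.038×10⁻⁸ J.

U ≈ -1.04×10⁻⁸ J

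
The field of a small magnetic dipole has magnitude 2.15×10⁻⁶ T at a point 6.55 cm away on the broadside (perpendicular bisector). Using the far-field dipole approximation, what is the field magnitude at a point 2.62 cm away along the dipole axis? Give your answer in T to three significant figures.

Dipole fields scale as 1/r³ in the far field.
The axial field is twice the equatorial field at the same r, so the geometry factor is 2/1.
B₂ = B₁ · (2/1) · (r₁/r₂)³ = 2.15×10⁻⁶ · 2 · (6.55/2.62)³.
(r₁/r₂)³ = (2.5)³ = 15.62.
B₂ ≈ 6.719×10⁻⁵ T.

B ≈ 6.72×10⁻⁵ T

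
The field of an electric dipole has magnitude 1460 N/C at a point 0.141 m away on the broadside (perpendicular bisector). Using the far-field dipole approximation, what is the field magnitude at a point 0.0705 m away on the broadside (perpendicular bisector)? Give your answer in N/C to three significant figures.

Dipole fields scale as 1/r³ in the far field; the geometry is the same at both points.
E₂ = E₁ · (r₁/r₂)³ = 1460 · (0.141/0.0705)³.
(r₁/r₂)³ = (2)³ = 8.
E₂ ≈ 1.168×10⁴ N/C.

E ≈ 1.17×10⁴ N/C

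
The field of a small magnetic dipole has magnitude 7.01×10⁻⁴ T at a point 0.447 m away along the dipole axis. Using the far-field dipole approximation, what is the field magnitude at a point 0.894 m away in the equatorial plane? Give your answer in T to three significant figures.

B ≈ 4.38×10⁻⁵ T

Dipole fields scale as 1/r³ in the far field.
The axial field is twice the equatorial field at the same r, so the geometry factor is 1/2.
B₂ = B₁ · (1/2) · (r₁/r₂)³ = 7.01×10⁻⁴ · 0.5 · (0.447/0.894)³.
(r₁/r₂)³ = (0.5)³ = 0.125.
B₂ ≈ 4.381×10⁻⁵ T.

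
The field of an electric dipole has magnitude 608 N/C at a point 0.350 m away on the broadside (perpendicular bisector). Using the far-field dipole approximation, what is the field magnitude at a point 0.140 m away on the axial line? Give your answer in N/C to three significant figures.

E ≈ 1.90×10⁴ N/C

Dipole fields scale as 1/r³ in the far field.
The axial field is twice the equatorial field at the same r, so the geometry factor is 2/1.
E₂ = E₁ · (2/1) · (r₁/r₂)³ = 608 · 2 · (0.350/0.140)³.
(r₁/r₂)³ = (2.5)³ = 15.62.
E₂ ≈ 1.900×10⁴ N/C.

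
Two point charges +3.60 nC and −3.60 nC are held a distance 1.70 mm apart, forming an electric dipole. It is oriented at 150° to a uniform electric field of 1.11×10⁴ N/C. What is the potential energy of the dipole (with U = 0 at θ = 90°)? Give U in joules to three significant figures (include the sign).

U ≈ 5.88×10⁻⁸ J

Dipole moment p = qd = (3.60×10⁻⁹ C)(0.00170 m) = 6.12×10⁻¹² C·m.
U = −p·E = −pE cosθ.
U = −(6.12×10⁻¹²)(1.11×10⁴)·cos150° = 5.883×10⁻⁸ J.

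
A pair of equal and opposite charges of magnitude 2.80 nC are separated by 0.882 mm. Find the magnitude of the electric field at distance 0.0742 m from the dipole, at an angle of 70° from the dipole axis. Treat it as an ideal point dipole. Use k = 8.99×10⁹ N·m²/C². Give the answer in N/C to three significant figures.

E ≈ 63.2 N/C

Dipole moment p = qd = (2.80×10⁻⁹ C)(8.82×10⁻⁴ m) = 2.47×10⁻¹² C·m.
At angle θ the dipole field magnitude is E = (kp/r³)·√(1 + 3cos²θ).
kp/r³ = (8.99×10⁹)(2.47×10⁻¹²) / (0.0742)³ = 54.36 N/C.
√(1 + 3cos²70°) = √(1 + 3·0.1170) = √1.3509 ≈ 1.1623.
E ≈ 54.36 × 1.162 = 63.18 N/C.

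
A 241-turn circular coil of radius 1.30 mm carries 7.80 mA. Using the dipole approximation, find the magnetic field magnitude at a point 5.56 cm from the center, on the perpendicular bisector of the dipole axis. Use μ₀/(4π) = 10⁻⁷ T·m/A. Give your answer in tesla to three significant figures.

B ≈ 5.81×10⁻⁹ T

m = NIA = NIπa² = 241·(0.00780)·π·(0.00130)² = 9.98×10⁻⁶ A·m².
In the equatorial plane B = (μ₀/4π)·m/r³ (half the axial value).
B = (10⁻⁷)·(9.98×10⁻⁶) / (0.0556)³ = 5.806×10⁻⁹ T.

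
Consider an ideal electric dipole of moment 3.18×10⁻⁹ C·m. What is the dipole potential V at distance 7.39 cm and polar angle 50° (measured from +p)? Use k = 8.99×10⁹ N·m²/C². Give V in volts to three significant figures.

V ≈ 3360 V

The dipole potential is V = kp cosθ / r².
V = (8.99×10⁹)(3.18×10⁻⁹)·cos50° / (0.0739)² = 3365 V.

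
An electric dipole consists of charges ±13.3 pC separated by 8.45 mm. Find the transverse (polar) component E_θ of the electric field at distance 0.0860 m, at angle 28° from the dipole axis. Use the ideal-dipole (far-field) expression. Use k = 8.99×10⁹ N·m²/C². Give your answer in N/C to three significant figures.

E_θ ≈ 0.746 N/C

Dipole moment p = qd = (1.33×10⁻¹¹ C)(0.00845 m) = 1.124×10⁻¹³ C·m.
For a dipole, E_θ = (kp sinθ)/r³.
kp/r³ = (8.99×10⁹)(1.124×10⁻¹³)/(0.0860)³ = 1.589 N/C.
E_θ = 1.589·sin28° = 0.7458 N/C.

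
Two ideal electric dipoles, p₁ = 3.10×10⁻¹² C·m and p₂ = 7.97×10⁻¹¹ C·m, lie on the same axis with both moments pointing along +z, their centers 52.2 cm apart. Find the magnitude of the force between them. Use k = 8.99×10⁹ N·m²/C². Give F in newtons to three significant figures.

F ≈ 1.79×10⁻¹⁰ N

On-axis field of dipole 1 at distance r: E = 2kp₁/r³. Force on dipole 2 is F = p₂·dE/dr (gradient along axis).
dE/dr = −6kp₁/r⁴, so |F| = 6kp₁p₂/r⁴ (attractive for aligned moments).
F = 6(8.99×10⁹)(3.10×10⁻¹²)(7.97×10⁻¹¹)/(0.522)⁴ = 1.795×10⁻¹⁰ N.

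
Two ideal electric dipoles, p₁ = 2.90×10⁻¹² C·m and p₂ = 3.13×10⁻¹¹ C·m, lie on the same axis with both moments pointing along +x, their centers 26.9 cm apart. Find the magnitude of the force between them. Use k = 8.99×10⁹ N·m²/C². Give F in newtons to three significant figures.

On-axis field of dipole 1 at distance r: E = 2kp₁/r³. Force on dipole 2 is F = p₂·dE/dr (gradient along axis).
dE/dr = −6kp₁/r⁴, so |F| = 6kp₁p₂/r⁴ (attractive for aligned moments).
F = 6(8.99×10⁹)(2.90×10⁻¹²)(3.13×10⁻¹¹)/(0.269)⁴ = 9.351×10⁻¹⁰ N.

F ≈ 9.35×10⁻¹⁰ N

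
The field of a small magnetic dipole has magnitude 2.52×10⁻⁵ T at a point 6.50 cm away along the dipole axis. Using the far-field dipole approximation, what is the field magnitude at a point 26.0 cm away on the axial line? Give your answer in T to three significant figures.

Dipole fields scale as 1/r³ in the far field; the geometry is the same at both points.
B₂ = B₁ · (r₁/r₂)³ = 2.52×10⁻⁵ · (6.50/26.0)³.
(r₁/r₂)³ = (0.25)³ = 0.01562.
B₂ ≈ 3.938×10⁻⁷ T.

B ≈ 3.94×10⁻⁷ T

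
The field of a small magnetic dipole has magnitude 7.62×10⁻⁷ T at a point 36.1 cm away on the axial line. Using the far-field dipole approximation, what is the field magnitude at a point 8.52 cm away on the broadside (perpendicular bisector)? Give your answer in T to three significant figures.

Dipole fields scale as 1/r³ in the far field.
The axial field is twice the equatorial field at the same r, so the geometry factor is 1/2.
B₂ = B₁ · (1/2) · (r₁/r₂)³ = 7.62×10⁻⁷ · 0.5 · (36.1/8.52)³.
(r₁/r₂)³ = (4.237)³ = 76.07.
B₂ ≈ 2.898×10⁻⁵ T.

B ≈ 2.90×10⁻⁵ T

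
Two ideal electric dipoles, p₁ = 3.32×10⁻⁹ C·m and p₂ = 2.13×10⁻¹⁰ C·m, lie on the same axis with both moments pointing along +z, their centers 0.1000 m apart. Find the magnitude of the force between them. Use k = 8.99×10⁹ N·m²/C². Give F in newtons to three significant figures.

F ≈ 3.81×10⁻⁴ N

On-axis field of dipole 1 at distance r: E = 2kp₁/r³. Force on dipole 2 is F = p₂·dE/dr (gradient along axis).
dE/dr = −6kp₁/r⁴, so |F| = 6kp₁p₂/r⁴ (attractive for aligned moments).
F = 6(8.99×10⁹)(3.32×10⁻⁹)(2.13×10⁻¹⁰)/(0.100)⁴ = 3.814×10⁻⁴ N.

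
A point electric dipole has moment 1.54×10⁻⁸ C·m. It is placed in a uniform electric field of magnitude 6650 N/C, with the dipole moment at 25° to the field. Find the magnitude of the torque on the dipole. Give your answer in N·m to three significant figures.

τ ≈ 4.33×10⁻⁵ N·m

Torque on an electric dipole: τ = pE sinθ.
τ = (1.54×10⁻⁸)(6650)·sin25° = 4.328×10⁻⁵ N·m.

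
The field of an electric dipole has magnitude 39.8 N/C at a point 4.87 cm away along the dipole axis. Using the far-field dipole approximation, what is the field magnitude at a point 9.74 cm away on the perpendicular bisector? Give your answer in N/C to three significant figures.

E ≈ 2.49 N/C

Dipole fields scale as 1/r³ in the far field.
The axial field is twice the equatorial field at the same r, so the geometry factor is 1/2.
E₂ = E₁ · (1/2) · (r₁/r₂)³ = 39.8 · 0.5 · (4.87/9.74)³.
(r₁/r₂)³ = (0.5)³ = 0.125.
E₂ ≈ 2.488 N/C.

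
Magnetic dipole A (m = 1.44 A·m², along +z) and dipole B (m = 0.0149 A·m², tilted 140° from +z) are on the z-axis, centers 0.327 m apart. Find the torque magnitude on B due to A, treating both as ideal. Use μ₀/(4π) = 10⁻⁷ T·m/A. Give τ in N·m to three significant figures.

Dipole B is on the axis of dipole A, so B₁ there is axial: B₁ = (μ₀/4π)·2m₁/r³ along +z.
B₁ = 2(10⁻⁷)(1.44)/(0.327)³ = 8.237×10⁻⁶ T.
τ = m₂ B₁ sinθ.
τ = (0.0149)(8.237×10⁻⁶)·sin140° = 7.889×10⁻⁸ N·m.

τ ≈ 7.89×10⁻⁸ N·m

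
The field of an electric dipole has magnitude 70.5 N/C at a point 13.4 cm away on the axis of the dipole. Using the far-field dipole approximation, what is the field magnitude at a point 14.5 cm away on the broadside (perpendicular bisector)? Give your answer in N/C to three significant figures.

E ≈ 27.8 N/C

Dipole fields scale as 1/r³ in the far field.
The axial field is twice the equatorial field at the same r, so the geometry factor is 1/2.
E₂ = E₁ · (1/2) · (r₁/r₂)³ = 70.5 · 0.5 · (13.4/14.5)³.
(r₁/r₂)³ = (0.9241)³ = 0.7892.
E₂ ≈ 27.82 N/C.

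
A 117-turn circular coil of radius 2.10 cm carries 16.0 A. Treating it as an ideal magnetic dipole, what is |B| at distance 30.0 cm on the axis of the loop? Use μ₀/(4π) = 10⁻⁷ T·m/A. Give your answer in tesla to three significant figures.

m = NIA = NIπa² = 117·(16.0)·π·(0.0210)² = 2.594 A·m².
On axis B = (μ₀/4π)·2m/r³.
B = 2·(10⁻⁷)·(2.594) / (0.300)³ = 1.921×10⁻⁵ T.

B ≈ 1.92×10⁻⁵ T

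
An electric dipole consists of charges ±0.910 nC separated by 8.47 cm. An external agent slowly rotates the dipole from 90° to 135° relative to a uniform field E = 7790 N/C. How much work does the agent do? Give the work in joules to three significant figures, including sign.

Dipole moment p = qd = (9.10×10⁻¹⁰ C)(0.0847 m) = 7.708×10⁻¹¹ C·m.
W_ext = ΔU = U(θ₂) − U(θ₁) = −pE cosθ₂ − (−pE cosθ₁) = pE(cosθ₁ − cosθ₂).
W = (7.708×10⁻¹¹)(7790)·(cos90° − cos135°) = (6.005×10⁻⁷)·(+0.7071) = 4.246×10⁻⁷ J.

W ≈ 4.25×10⁻⁷ J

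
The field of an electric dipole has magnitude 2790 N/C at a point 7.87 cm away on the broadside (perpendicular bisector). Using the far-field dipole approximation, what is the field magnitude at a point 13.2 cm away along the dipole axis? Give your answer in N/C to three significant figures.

E ≈ 1180 N/C

Dipole fields scale as 1/r³ in the far field.
The axial field is twice the equatorial field at the same r, so the geometry factor is 2/1.
E₂ = E₁ · (2/1) · (r₁/r₂)³ = 2790 · 2 · (7.87/13.2)³.
(r₁/r₂)³ = (0.5962)³ = 0.2119.
E₂ ≈ 1183 N/C.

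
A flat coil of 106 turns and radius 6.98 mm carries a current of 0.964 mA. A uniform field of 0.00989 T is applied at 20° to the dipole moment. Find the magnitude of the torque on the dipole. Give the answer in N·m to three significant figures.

m = NIA = NIπa² = 106·(9.64×10⁻⁴)·π·(0.00698)² = 1.564×10⁻⁵ A·m².
Torque on a magnetic dipole: τ = mB sinθ.
τ = (1.564×10⁻⁵)(0.00989)·sin20° = 5.290×10⁻⁸ N·m.

τ ≈ 5.29×10⁻⁸ N·m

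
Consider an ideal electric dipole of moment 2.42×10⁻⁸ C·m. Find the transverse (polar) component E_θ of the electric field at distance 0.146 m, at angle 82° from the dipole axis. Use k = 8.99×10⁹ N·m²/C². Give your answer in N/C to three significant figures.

For a dipole, E_θ = (kp sinθ)/r³.
kp/r³ = (8.99×10⁹)(2.42×10⁻⁸)/(0.146)³ = 6.991×10⁴ N/C.
E_θ = 6.991×10⁴·sin82° = 6.923×10⁴ N/C.

E_θ ≈ 6.92×10⁴ N/C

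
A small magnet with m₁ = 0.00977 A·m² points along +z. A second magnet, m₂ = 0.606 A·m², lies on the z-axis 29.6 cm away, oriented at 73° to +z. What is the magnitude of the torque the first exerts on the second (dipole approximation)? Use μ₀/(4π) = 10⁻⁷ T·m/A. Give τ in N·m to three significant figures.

τ ≈ 4.37×10⁻⁸ N·m

Dipole B is on the axis of dipole A, so B₁ there is axial: B₁ = (μ₀/4π)·2m₁/r³ along +z.
B₁ = 2(10⁻⁷)(0.00977)/(0.296)³ = 7.534×10⁻⁸ T.
τ = m₂ B₁ sinθ.
τ = (0.606)(7.534×10⁻⁸)·sin73° = 4.366×10⁻⁸ N·m.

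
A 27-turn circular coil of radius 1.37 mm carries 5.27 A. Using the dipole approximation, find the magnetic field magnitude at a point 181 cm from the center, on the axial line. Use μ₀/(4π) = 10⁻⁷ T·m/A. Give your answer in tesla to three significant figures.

B ≈ 2.83×10⁻¹¹ T

m = NIA = NIπa² = 27·(5.27)·π·(0.00137)² = 8.39×10⁻⁴ A·m².
On axis B = (μ₀/4π)·2m/r³.
B = 2·(10⁻⁷)·(8.39×10⁻⁴) / (1.81)³ = 2.830×10⁻¹¹ T.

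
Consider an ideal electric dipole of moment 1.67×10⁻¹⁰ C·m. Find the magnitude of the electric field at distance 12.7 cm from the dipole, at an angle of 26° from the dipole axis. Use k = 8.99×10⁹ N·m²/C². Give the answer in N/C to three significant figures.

At angle θ the dipole field magnitude is E = (kp/r³)·√(1 + 3cos²θ).
kp/r³ = (8.99×10⁹)(1.67×10⁻¹⁰) / (0.127)³ = 732.9 N/C.
√(1 + 3cos²26°) = √(1 + 3·0.8078) = √3.4235 ≈ 1.8503.
E ≈ 732.9 × 1.850 = 1356 N/C.

E ≈ 1360 N/C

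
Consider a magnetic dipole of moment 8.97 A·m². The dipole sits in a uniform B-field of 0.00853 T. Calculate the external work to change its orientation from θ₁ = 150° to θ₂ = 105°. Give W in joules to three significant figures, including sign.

W ≈ -0.0465 J

W_ext = ΔU = −mB cosθ₂ + mB cosθ₁ = mB(cosθ₁ − cosθ₂).
W = (8.97)(0.00853)·(cos150° − cos105°) = (0.07651)·(-0.6072) = -0.04646 J.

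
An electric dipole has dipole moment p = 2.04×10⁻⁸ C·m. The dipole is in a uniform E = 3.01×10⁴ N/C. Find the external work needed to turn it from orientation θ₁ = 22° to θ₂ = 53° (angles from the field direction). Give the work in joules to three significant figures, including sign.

W_ext = ΔU = U(θ₂) − U(θ₁) = −pE cosθ₂ − (−pE cosθ₁) = pE(cosθ₁ − cosθ₂).
W = (2.04×10⁻⁸)(3.01×10⁴)·(cos22° − cos53°) = (6.140×10⁻⁴)·(+0.3254) = 1.998×10⁻⁴ J.

W ≈ 2.00×10⁻⁴ J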